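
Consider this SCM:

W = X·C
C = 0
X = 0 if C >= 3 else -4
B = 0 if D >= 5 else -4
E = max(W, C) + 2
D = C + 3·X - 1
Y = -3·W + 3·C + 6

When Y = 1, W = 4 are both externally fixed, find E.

Setting Y = 1, W = 4 by intervention discards those variables' equations.
E = max(W, C) + 2  [with W=4, C=0]  = 6

6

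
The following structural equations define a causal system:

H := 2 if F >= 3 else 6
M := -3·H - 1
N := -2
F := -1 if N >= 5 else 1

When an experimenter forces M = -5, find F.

1

The intervention breaks the incoming arrows to M: M := -3·H - 1 no longer applies, and M = -5.
Since F is not a descendant of the intervened variable, it is unaffected.
F = -1 if N >= 5 else 1  [with N=-2]  = 1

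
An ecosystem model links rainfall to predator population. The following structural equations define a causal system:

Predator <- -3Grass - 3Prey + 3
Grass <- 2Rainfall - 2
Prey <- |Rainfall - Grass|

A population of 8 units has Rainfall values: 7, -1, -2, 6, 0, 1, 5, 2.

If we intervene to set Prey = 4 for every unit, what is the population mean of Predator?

do(Prey=4) breaks Prey's dependence on Rainfall. With Prey=4 fixed, Predator across the units is -45, 3, 9, -39, -3, -9, -33, -15, mean -16.5.

-16.5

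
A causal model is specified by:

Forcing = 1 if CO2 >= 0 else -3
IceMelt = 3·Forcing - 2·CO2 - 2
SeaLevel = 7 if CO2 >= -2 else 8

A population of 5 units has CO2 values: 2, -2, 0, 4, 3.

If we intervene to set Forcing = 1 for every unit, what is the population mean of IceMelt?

The intervention sets Forcing=1 in all 5 units regardless of CO2. Recomputing IceMelt per unit gives -3, 5, 1, -7, -5; average -1.8.

-1.8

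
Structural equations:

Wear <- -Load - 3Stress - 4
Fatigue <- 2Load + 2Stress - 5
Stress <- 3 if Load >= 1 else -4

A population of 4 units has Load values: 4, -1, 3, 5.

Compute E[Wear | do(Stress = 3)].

-15.75

do(Stress=3) breaks Stress's dependence on Load. With Stress=3 fixed, Wear across the units is -17, -12, -16, -18, mean -15.75.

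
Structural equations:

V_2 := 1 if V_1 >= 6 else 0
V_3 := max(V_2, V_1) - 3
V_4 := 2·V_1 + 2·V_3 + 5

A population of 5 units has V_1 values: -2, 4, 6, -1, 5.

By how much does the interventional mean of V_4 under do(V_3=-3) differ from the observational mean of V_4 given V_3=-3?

7.8

do(V_3=-3) breaks V_3's dependence on V_1. With V_3=-3 fixed, V_4 across the units is -5, 7, 11, -3, 9, mean 3.8.
Conditioning on V_3=-3 selects the 2 unit(s) with V_1 ∈ {-2, -1}. Their V_4 values: -5, -3. Mean = -4.
Difference = 3.8 − (-4) = 7.8.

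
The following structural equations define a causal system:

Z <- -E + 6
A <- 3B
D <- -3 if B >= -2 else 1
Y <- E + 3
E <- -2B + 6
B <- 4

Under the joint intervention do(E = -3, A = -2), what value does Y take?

0

Setting E = -3, A = -2 by intervention discards those variables' equations.
Y = E + 3  [with E=-3]  = 0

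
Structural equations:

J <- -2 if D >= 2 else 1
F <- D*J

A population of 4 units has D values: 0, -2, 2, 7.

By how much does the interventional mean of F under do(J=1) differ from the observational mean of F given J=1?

do(J=1) breaks J's dependence on D. With J=1 fixed, F across the units is 0, -2, 2, 7, mean 1.75.
Conditioning on J=1 selects the 2 unit(s) with D ∈ {0, -2}. Their F values: 0, -2. Mean = -1.
Difference = 1.75 − (-1) = 2.75.

2.75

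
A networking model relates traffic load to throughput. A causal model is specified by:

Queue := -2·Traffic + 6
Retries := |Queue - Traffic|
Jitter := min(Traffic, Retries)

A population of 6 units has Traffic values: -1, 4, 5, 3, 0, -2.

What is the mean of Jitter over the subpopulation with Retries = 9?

Conditioning on Retries=9 selects the 2 unit(s) with Traffic ∈ {-1, 5}. Their Jitter values: -1, 5. Mean = 2.

2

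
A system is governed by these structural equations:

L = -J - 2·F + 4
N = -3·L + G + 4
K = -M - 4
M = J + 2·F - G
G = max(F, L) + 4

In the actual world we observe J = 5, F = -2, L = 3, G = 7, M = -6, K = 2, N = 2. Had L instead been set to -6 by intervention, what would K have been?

-3

The intervention breaks the incoming arrows to L: L = -J - 2·F + 4 no longer applies, and L = -6.
G = max(F, L) + 4  [with F=-2, L=-6]  = 2
M = J + 2·F - G  [with J=5, F=-2, G=2]  = -1
K = -M - 4  [with M=-1]  = -3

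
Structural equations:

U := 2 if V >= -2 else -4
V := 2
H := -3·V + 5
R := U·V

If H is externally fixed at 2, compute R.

Under do(H=2), the mechanism H := -3·V + 5 is discarded; H is fixed at 2.
Since R is not a descendant of the intervened variable, it is unaffected.
U = 2 if V >= -2 else -4  [with V=2]  = 2
R = U·V  [with U=2, V=2]  = 4

4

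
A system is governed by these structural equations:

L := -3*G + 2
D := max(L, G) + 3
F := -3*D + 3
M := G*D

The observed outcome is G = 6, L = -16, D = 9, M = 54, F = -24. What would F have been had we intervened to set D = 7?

do(D=7) replaces the equation D := max(L, G) + 3 with the constant D = 7.
F = -3*D + 3  [with D=7]  = -18

-18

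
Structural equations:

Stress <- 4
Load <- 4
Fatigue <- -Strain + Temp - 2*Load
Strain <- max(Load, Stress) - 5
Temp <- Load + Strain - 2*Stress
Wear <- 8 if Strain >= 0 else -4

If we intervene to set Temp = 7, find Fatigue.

0

Under do(Temp=7), the mechanism Temp <- Load + Strain - 2*Stress is discarded; Temp is fixed at 7.
Strain = max(Load, Stress) - 5  [with Load=4, Stress=4]  = -1
Fatigue = -Strain + Temp - 2*Load  [with Strain=-1, Temp=7, Load=4]  = 0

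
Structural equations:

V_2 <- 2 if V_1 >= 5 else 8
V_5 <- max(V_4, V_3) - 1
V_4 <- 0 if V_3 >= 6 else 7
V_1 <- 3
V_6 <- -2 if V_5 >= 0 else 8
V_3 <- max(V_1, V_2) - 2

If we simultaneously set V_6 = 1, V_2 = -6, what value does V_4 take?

Under do(V_6 = 1, V_2 = -6), each intervened variable's structural equation is replaced by its fixed value.
V_3 = max(V_1, V_2) - 2  [with V_1=3, V_2=-6]  = 1
V_4 = 0 if V_3 >= 6 else 7  [with V_3=1]  = 7

7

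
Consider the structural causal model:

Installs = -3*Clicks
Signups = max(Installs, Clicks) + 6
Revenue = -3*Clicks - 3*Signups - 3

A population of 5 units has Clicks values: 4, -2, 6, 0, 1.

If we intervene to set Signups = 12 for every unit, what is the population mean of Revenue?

Every unit gets Signups=12 under the intervention. Revenue values become -51, -33, -57, -39, -42; E[Revenue|do(Signups=12)] = -44.4.

-44.4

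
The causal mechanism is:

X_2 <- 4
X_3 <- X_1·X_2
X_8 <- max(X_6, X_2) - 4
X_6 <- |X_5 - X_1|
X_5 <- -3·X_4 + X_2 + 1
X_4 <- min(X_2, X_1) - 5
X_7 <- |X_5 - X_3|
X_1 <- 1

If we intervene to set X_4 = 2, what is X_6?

Under do(X_4=2), the mechanism X_4 <- min(X_2, X_1) - 5 is discarded; X_4 is fixed at 2.
X_5 = -3·X_4 + X_2 + 1  [with X_4=2, X_2=4]  = -1
X_6 = |X_5 - X_1|  [with X_5=-1, X_1=1]  = 2

2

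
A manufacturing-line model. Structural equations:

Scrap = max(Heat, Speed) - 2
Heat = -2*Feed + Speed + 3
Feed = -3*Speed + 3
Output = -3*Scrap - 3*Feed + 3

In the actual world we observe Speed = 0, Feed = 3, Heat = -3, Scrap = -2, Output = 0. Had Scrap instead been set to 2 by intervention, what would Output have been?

-12

Intervening sets Scrap = 2 and removes its equation (Scrap = max(Heat, Speed) - 2).
Feed = -3*Speed + 3  [with Speed=0]  = 3
Output = -3*Scrap - 3*Feed + 3  [with Scrap=2, Feed=3]  = -12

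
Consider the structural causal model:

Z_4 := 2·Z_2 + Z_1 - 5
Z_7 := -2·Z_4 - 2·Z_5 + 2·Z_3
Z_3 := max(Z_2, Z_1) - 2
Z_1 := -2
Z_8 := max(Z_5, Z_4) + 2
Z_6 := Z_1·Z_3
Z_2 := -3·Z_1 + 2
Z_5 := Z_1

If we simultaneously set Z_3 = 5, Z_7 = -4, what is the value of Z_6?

-10

Under do(Z_3 = 5, Z_7 = -4), each intervened variable's structural equation is replaced by its fixed value.
Z_6 = Z_1·Z_3  [with Z_1=-2, Z_3=5]  = -10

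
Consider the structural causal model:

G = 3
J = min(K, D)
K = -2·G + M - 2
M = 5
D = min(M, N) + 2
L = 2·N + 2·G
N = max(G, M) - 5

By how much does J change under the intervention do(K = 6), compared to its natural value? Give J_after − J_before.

The intervention breaks the incoming arrows to K: K = -2·G + M - 2 no longer applies, and K = 6.
N = max(G, M) - 5  [with G=3, M=5]  = 0
D = min(M, N) + 2  [with M=5, N=0]  = 2
J = min(K, D)  [with K=6, D=2]  = 2
Without intervention: N = max(G, M) - 5  [with G=3, M=5]  = 0; D = min(M, N) + 2  [with M=5, N=0]  = 2; K = -2·G + M - 2  [with G=3, M=5]  = -3; J = min(K, D)  [with K=-3, D=2]  = -3.
Change = 2 − (-3) = 5.

5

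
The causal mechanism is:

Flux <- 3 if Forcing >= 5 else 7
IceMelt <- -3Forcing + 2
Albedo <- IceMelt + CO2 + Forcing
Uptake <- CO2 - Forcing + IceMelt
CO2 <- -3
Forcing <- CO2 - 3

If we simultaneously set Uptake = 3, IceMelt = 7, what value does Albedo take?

-2

Under do(Uptake = 3, IceMelt = 7), each intervened variable's structural equation is replaced by its fixed value.
Forcing = CO2 - 3  [with CO2=-3]  = -6
Albedo = IceMelt + CO2 + Forcing  [with IceMelt=7, CO2=-3, Forcing=-6]  = -2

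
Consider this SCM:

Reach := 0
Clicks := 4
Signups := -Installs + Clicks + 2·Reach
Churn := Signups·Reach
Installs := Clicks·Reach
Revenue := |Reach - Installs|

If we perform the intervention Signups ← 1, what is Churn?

0

Intervening sets Signups = 1 and removes its equation (Signups := -Installs + Clicks + 2·Reach).
Churn = Signups·Reach  [with Signups=1, Reach=0]  = 0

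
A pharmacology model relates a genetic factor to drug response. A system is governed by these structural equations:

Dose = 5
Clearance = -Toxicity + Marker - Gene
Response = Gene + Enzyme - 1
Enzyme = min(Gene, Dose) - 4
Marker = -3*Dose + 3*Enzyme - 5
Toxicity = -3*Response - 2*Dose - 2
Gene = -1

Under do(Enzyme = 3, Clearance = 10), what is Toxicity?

-15

Under do(Enzyme = 3, Clearance = 10), each intervened variable's structural equation is replaced by its fixed value.
Response = Gene + Enzyme - 1  [with Gene=-1, Enzyme=3]  = 1
Toxicity = -3*Response - 2*Dose - 2  [with Response=1, Dose=5]  = -15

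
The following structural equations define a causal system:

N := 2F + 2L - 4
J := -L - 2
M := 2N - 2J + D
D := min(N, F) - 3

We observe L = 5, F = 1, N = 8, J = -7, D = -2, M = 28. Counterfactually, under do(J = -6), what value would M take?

26

Under do(J=-6), the mechanism J := -L - 2 is discarded; J is fixed at -6.
N = 2F + 2L - 4  [with F=1, L=5]  = 8
D = min(N, F) - 3  [with N=8, F=1]  = -2
M = 2N - 2J + D  [with N=8, J=-6, D=-2]  = 26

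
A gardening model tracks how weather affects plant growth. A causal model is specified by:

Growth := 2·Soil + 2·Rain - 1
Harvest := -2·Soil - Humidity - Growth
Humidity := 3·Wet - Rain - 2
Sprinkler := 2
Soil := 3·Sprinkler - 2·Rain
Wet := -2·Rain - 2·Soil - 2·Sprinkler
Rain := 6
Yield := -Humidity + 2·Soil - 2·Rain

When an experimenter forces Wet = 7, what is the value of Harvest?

do(Wet=7) replaces the equation Wet := -2·Rain - 2·Soil - 2·Sprinkler with the constant Wet = 7.
Soil = 3·Sprinkler - 2·Rain  [with Sprinkler=2, Rain=6]  = -6
Growth = 2·Soil + 2·Rain - 1  [with Soil=-6, Rain=6]  = -1
Humidity = 3·Wet - Rain - 2  [with Wet=7, Rain=6]  = 13
Harvest = -2·Soil - Humidity - Growth  [with Soil=-6, Humidity=13, Growth=-1]  = 0

0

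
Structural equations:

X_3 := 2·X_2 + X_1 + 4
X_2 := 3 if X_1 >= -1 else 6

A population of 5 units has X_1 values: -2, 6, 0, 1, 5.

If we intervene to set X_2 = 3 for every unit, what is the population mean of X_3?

12

do(X_2=3) breaks X_2's dependence on X_1. With X_2=3 fixed, X_3 across the units is 8, 16, 10, 11, 15, mean 12.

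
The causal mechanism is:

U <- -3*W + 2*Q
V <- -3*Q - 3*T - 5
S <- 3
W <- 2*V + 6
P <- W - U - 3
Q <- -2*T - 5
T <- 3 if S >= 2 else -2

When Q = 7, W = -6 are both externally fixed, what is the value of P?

-41

Under do(Q = 7, W = -6), each intervened variable's structural equation is replaced by its fixed value.
U = -3*W + 2*Q  [with W=-6, Q=7]  = 32
P = W - U - 3  [with W=-6, U=32]  = -41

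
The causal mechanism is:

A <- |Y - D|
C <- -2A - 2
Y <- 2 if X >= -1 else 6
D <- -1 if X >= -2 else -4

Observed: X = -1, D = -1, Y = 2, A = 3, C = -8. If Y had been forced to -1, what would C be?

do(Y=-1) replaces the equation Y <- 2 if X >= -1 else 6 with the constant Y = -1.
D = -1 if X >= -2 else -4  [with X=-1]  = -1
A = |Y - D|  [with Y=-1, D=-1]  = 0
C = -2A - 2  [with A=0]  = -2

-2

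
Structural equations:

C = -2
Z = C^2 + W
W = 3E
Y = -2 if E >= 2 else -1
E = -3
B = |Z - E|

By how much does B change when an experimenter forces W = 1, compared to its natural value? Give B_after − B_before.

do(W=1) replaces the equation W = 3E with the constant W = 1.
Z = C^2 + W  [with C=-2, W=1]  = 5
B = |Z - E|  [with Z=5, E=-3]  = 8
Without intervention: W = 3E  [with E=-3]  = -9; Z = C^2 + W  [with C=-2, W=-9]  = -5; B = |Z - E|  [with Z=-5, E=-3]  = 2.
Change = 8 − 2 = 6.

6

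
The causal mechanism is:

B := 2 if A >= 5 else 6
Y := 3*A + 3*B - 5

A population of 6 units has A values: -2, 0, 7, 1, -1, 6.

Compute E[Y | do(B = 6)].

18.5

Under do(B=6), B's equation is replaced by B=6 for every unit. Per-unit Y: 7, 13, 34, 16, 10, 31. Mean = 18.5.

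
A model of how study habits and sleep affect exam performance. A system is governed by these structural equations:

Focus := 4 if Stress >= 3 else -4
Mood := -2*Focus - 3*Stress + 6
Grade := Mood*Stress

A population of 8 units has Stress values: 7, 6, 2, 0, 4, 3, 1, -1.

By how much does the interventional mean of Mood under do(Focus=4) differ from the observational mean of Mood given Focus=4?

6.75

Every unit gets Focus=4 under the intervention. Mood values become -23, -20, -8, -2, -14, -11, -5, 1; E[Mood|do(Focus=4)] = -10.25.
Observing Focus=4 restricts to units where Focus's equation naturally yields 4: Stress ∈ {7, 6, 4, 3}. In that subpopulation Mood = -23, -20, -14, -11, mean -17.
Difference = -10.25 − (-17) = 6.75.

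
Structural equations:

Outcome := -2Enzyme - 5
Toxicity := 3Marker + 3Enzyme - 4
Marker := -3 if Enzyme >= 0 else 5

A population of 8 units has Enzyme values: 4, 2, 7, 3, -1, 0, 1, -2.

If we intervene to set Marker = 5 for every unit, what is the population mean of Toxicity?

do(Marker=5) breaks Marker's dependence on Enzyme. With Marker=5 fixed, Toxicity across the units is 23, 17, 32, 20, 8, 11, 14, 5, mean 16.25.

16.25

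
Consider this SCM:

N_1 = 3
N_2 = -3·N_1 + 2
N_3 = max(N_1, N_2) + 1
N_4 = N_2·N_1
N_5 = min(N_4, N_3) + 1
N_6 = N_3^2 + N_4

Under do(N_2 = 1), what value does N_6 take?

Under do(N_2=1), the mechanism N_2 = -3·N_1 + 2 is discarded; N_2 is fixed at 1.
N_3 = max(N_1, N_2) + 1  [with N_1=3, N_2=1]  = 4
N_4 = N_2·N_1  [with N_2=1, N_1=3]  = 3
N_6 = N_3^2 + N_4  [with N_3=4, N_4=3]  = 19

19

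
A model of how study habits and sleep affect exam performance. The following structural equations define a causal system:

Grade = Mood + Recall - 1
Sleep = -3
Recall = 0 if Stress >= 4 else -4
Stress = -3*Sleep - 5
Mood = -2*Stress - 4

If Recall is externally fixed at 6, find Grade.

-7

Intervening sets Recall = 6 and removes its equation (Recall = 0 if Stress >= 4 else -4).
Stress = -3*Sleep - 5  [with Sleep=-3]  = 4
Mood = -2*Stress - 4  [with Stress=4]  = -12
Grade = Mood + Recall - 1  [with Mood=-12, Recall=6]  = -7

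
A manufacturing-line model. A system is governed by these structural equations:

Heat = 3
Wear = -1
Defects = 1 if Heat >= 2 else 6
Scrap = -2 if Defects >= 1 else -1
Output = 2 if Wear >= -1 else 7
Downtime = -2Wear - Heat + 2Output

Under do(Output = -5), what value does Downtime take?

-11

The intervention breaks the incoming arrows to Output: Output = 2 if Wear >= -1 else 7 no longer applies, and Output = -5.
Downtime = -2Wear - Heat + 2Output  [with Wear=-1, Heat=3, Output=-5]  = -11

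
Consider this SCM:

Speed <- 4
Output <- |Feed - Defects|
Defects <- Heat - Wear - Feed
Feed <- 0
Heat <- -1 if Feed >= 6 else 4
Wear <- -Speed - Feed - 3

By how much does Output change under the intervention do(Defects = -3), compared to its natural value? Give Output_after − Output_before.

-8

The intervention breaks the incoming arrows to Defects: Defects <- Heat - Wear - Feed no longer applies, and Defects = -3.
Output = |Feed - Defects|  [with Feed=0, Defects=-3]  = 3
Without intervention: Heat = -1 if Feed >= 6 else 4  [with Feed=0]  = 4; Wear = -Speed - Feed - 3  [with Speed=4, Feed=0]  = -7; Defects = Heat - Wear - Feed  [with Heat=4, Wear=-7, Feed=0]  = 11; Output = |Feed - Defects|  [with Feed=0, Defects=11]  = 11.
Change = 3 − 11 = -8.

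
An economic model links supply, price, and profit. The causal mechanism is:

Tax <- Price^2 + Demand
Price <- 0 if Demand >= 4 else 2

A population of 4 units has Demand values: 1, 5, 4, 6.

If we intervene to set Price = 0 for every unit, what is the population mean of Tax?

4

Under do(Price=0), Price's equation is replaced by Price=0 for every unit. Per-unit Tax: 1, 5, 4, 6. Mean = 4.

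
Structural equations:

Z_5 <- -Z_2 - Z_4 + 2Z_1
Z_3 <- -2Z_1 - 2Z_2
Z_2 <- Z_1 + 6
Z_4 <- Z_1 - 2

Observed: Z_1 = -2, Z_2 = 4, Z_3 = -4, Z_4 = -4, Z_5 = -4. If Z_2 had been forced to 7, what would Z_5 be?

do(Z_2=7) replaces the equation Z_2 <- Z_1 + 6 with the constant Z_2 = 7.
Z_4 = Z_1 - 2  [with Z_1=-2]  = -4
Z_5 = -Z_2 - Z_4 + 2Z_1  [with Z_2=7, Z_4=-4, Z_1=-2]  = -7

-7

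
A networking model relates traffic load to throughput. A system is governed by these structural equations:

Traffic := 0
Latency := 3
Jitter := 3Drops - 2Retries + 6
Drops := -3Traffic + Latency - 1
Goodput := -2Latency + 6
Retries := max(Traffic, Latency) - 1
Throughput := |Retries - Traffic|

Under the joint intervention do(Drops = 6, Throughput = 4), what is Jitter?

The joint intervention fixes Drops = 6, Throughput = 4, removing each variable's own equation.
Retries = max(Traffic, Latency) - 1  [with Traffic=0, Latency=3]  = 2
Jitter = 3Drops - 2Retries + 6  [with Drops=6, Retries=2]  = 20

20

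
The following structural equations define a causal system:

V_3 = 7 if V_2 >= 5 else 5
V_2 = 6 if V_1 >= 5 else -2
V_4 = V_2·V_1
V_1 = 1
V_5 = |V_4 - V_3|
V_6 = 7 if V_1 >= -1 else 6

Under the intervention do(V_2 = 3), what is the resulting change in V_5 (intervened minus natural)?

-5

do(V_2=3) replaces the equation V_2 = 6 if V_1 >= 5 else -2 with the constant V_2 = 3.
V_3 = 7 if V_2 >= 5 else 5  [with V_2=3]  = 5
V_4 = V_2·V_1  [with V_2=3, V_1=1]  = 3
V_5 = |V_4 - V_3|  [with V_4=3, V_3=5]  = 2
Without intervention: V_2 = 6 if V_1 >= 5 else -2  [with V_1=1]  = -2; V_3 = 7 if V_2 >= 5 else 5  [with V_2=-2]  = 5; V_4 = V_2·V_1  [with V_2=-2, V_1=1]  = -2; V_5 = |V_4 - V_3|  [with V_4=-2, V_3=5]  = 7.
Change = 2 − 7 = -5.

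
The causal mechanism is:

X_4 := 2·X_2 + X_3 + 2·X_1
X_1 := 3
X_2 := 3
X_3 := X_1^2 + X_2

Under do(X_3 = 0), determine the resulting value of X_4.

The intervention breaks the incoming arrows to X_3: X_3 := X_1^2 + X_2 no longer applies, and X_3 = 0.
X_4 = 2·X_2 + X_3 + 2·X_1  [with X_2=3, X_3=0, X_1=3]  = 12

12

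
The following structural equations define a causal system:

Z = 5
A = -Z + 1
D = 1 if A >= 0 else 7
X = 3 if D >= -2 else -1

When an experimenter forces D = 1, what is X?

3

The intervention breaks the incoming arrows to D: D = 1 if A >= 0 else 7 no longer applies, and D = 1.
X = 3 if D >= -2 else -1  [with D=1]  = 3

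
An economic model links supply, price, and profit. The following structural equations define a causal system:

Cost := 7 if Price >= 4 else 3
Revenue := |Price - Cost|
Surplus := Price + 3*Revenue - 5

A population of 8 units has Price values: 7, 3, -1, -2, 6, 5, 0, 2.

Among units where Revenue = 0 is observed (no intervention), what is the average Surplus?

Conditioning on Revenue=0 selects the 2 unit(s) with Price ∈ {7, 3}. Their Surplus values: 2, -2. Mean = 0.

0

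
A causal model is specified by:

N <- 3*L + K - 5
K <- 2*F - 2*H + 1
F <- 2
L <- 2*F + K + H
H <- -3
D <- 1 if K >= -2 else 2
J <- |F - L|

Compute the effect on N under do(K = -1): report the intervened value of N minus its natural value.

do(K=-1) replaces the equation K <- 2*F - 2*H + 1 with the constant K = -1.
L = 2*F + K + H  [with F=2, K=-1, H=-3]  = 0
N = 3*L + K - 5  [with L=0, K=-1]  = -6
Without intervention: K = 2*F - 2*H + 1  [with F=2, H=-3]  = 11; L = 2*F + K + H  [with F=2, K=11, H=-3]  = 12; N = 3*L + K - 5  [with L=12, K=11]  = 42.
Change = -6 − 42 = -48.

-48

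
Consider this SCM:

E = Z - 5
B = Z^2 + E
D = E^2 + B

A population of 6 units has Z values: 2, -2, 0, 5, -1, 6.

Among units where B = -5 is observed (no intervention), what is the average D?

E[D|B=-5] averages over only the 2 units with B=-5 (Z = 0, -1): D = 20, 31, mean 25.5.

25.5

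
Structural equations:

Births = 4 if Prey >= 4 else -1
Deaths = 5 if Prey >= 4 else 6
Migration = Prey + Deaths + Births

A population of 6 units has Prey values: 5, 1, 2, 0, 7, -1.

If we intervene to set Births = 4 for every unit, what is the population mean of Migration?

Every unit gets Births=4 under the intervention. Migration values become 14, 11, 12, 10, 16, 9; E[Migration|do(Births=4)] = 12.

12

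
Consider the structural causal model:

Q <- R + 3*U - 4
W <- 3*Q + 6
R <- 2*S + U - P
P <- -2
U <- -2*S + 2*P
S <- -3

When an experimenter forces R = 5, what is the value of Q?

7

Intervening sets R = 5 and removes its equation (R <- 2*S + U - P).
U = -2*S + 2*P  [with S=-3, P=-2]  = 2
Q = R + 3*U - 4  [with R=5, U=2]  = 7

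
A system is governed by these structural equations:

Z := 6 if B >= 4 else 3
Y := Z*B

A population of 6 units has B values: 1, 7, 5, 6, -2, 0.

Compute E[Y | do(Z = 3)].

8.5

do(Z=3) breaks Z's dependence on B. With Z=3 fixed, Y across the units is 3, 21, 15, 18, -6, 0, mean 8.5.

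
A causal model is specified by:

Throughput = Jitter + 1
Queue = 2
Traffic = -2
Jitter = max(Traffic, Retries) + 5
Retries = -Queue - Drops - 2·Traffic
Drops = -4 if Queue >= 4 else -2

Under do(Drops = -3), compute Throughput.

The intervention breaks the incoming arrows to Drops: Drops = -4 if Queue >= 4 else -2 no longer applies, and Drops = -3.
Retries = -Queue - Drops - 2·Traffic  [with Queue=2, Drops=-3, Traffic=-2]  = 5
Jitter = max(Traffic, Retries) + 5  [with Traffic=-2, Retries=5]  = 10
Throughput = Jitter + 1  [with Jitter=10]  = 11

11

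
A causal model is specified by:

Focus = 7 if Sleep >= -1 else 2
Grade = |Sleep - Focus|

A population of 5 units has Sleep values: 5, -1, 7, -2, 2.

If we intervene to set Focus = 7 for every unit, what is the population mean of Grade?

4.8

do(Focus=7) breaks Focus's dependence on Sleep. With Focus=7 fixed, Grade across the units is 2, 8, 0, 9, 5, mean 4.8.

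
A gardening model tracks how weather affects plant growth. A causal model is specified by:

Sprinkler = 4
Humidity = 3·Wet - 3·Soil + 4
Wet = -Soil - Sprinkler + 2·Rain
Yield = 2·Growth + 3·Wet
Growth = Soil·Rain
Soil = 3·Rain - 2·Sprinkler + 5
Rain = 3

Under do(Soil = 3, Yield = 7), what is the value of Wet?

The joint intervention fixes Soil = 3, Yield = 7, removing each variable's own equation.
Wet = -Soil - Sprinkler + 2·Rain  [with Soil=3, Sprinkler=4, Rain=3]  = -1

-1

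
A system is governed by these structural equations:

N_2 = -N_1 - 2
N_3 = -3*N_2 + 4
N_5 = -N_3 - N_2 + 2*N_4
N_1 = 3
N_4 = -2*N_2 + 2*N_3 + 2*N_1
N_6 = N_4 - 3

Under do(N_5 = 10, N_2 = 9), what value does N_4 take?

Setting N_5 = 10, N_2 = 9 by intervention discards those variables' equations.
N_3 = -3*N_2 + 4  [with N_2=9]  = -23
N_4 = -2*N_2 + 2*N_3 + 2*N_1  [with N_2=9, N_3=-23, N_1=3]  = -58

-58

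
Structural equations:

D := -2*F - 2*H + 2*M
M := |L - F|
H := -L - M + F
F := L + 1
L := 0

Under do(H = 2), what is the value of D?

-4

Intervening sets H = 2 and removes its equation (H := -L - M + F).
F = L + 1  [with L=0]  = 1
M = |L - F|  [with L=0, F=1]  = 1
D = -2*F - 2*H + 2*M  [with F=1, H=2, M=1]  = -4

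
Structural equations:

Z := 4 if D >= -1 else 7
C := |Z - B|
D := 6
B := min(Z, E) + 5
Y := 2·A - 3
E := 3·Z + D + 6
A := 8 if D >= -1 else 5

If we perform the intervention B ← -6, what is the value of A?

8

Intervening sets B = -6 and removes its equation (B := min(Z, E) + 5).
No directed path runs from B to A, so A keeps its natural value.
A = 8 if D >= -1 else 5  [with D=6]  = 8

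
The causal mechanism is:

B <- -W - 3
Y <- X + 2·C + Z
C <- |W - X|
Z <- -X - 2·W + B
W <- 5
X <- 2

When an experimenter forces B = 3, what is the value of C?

Under do(B=3), the mechanism B <- -W - 3 is discarded; B is fixed at 3.
Since C is not a descendant of the intervened variable, it is unaffected.
C = |W - X|  [with W=5, X=2]  = 3

3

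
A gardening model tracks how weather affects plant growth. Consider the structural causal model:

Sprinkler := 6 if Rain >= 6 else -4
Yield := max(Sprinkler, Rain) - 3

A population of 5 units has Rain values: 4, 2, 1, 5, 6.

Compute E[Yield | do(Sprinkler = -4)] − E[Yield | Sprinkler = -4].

The intervention sets Sprinkler=-4 in all 5 units regardless of Rain. Recomputing Yield per unit gives 1, -1, -2, 2, 3; average 0.6.
Observing Sprinkler=-4 restricts to units where Sprinkler's equation naturally yields -4: Rain ∈ {4, 2, 1, 5}. In that subpopulation Yield = 1, -1, -2, 2, mean 0.
Difference = 0.6 − 0 = 0.6.

0.6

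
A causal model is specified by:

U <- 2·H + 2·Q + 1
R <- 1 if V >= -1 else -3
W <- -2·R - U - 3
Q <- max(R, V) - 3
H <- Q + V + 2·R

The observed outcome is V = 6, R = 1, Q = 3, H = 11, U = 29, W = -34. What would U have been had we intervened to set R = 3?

37

do(R=3) replaces the equation R <- 1 if V >= -1 else -3 with the constant R = 3.
Q = max(R, V) - 3  [with R=3, V=6]  = 3
H = Q + V + 2·R  [with Q=3, V=6, R=3]  = 15
U = 2·H + 2·Q + 1  [with H=15, Q=3]  = 37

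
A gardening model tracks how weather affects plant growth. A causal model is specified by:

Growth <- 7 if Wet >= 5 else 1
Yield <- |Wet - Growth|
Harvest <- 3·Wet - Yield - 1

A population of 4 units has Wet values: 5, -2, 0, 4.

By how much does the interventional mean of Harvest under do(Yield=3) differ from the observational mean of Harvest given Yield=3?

The intervention sets Yield=3 in all 4 units regardless of Wet. Recomputing Harvest per unit gives 11, -10, -4, 8; average 1.25.
Observing Yield=3 restricts to units where Yield's equation naturally yields 3: Wet ∈ {-2, 4}. In that subpopulation Harvest = -10, 8, mean -1.
Difference = 1.25 − (-1) = 2.25.

2.25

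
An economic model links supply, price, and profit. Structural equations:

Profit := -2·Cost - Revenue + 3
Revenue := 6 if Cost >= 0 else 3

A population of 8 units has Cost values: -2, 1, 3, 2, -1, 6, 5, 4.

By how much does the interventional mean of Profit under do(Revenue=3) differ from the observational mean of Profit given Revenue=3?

-7.5

do(Revenue=3) breaks Revenue's dependence on Cost. With Revenue=3 fixed, Profit across the units is 4, -2, -6, -4, 2, -12, -10, -8, mean -4.5.
Observing Revenue=3 restricts to units where Revenue's equation naturally yields 3: Cost ∈ {-2, -1}. In that subpopulation Profit = 4, 2, mean 3.
Difference = -4.5 − 3 = -7.5.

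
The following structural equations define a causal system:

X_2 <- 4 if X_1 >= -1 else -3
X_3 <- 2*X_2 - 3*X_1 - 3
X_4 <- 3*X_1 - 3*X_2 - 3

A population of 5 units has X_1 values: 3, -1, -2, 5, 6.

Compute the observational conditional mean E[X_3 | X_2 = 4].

-4.75

Observing X_2=4 restricts to units where X_2's equation naturally yields 4: X_1 ∈ {3, -1, 5, 6}. In that subpopulation X_3 = -4, 8, -10, -13, mean -4.75.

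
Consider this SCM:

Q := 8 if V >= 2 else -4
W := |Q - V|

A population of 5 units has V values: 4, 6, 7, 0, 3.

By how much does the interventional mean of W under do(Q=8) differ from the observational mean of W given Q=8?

1

The intervention sets Q=8 in all 5 units regardless of V. Recomputing W per unit gives 4, 2, 1, 8, 5; average 4.
Observing Q=8 restricts to units where Q's equation naturally yields 8: V ∈ {4, 6, 7, 3}. In that subpopulation W = 4, 2, 1, 5, mean 3.
Difference = 4 − 3 = 1.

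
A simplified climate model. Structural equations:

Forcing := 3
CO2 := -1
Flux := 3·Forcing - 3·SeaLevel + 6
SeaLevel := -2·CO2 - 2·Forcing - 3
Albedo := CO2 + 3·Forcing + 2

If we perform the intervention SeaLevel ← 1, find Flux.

12

Intervening sets SeaLevel = 1 and removes its equation (SeaLevel := -2·CO2 - 2·Forcing - 3).
Flux = 3·Forcing - 3·SeaLevel + 6  [with Forcing=3, SeaLevel=1]  = 12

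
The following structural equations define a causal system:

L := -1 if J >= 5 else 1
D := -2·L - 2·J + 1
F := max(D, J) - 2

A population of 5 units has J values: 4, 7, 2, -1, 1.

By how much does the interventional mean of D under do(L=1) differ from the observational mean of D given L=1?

do(L=1) breaks L's dependence on J. With L=1 fixed, D across the units is -9, -15, -5, 1, -3, mean -6.2.
Conditioning on L=1 selects the 4 unit(s) with J ∈ {4, 2, -1, 1}. Their D values: -9, -5, 1, -3. Mean = -4.
Difference = -6.2 − (-4) = -2.2.

-2.2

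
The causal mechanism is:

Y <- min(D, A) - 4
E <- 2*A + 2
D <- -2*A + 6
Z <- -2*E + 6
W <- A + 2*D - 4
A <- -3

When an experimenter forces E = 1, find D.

Under do(E=1), the mechanism E <- 2*A + 2 is discarded; E is fixed at 1.
Since D is not a descendant of the intervened variable, it is unaffected.
D = -2*A + 6  [with A=-3]  = 12

12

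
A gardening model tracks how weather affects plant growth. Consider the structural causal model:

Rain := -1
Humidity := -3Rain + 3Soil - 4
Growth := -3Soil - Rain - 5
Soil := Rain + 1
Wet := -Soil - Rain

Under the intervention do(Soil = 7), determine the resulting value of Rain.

Under do(Soil=7), the mechanism Soil := Rain + 1 is discarded; Soil is fixed at 7.
Rain is not downstream of the intervention, so its value is determined by the original equations.

-1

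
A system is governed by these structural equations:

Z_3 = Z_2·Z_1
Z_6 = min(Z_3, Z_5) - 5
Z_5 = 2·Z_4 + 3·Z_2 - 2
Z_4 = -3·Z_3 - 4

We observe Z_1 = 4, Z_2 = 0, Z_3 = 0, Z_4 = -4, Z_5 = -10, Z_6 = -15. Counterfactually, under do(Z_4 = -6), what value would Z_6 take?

-19

Under do(Z_4=-6), the mechanism Z_4 = -3·Z_3 - 4 is discarded; Z_4 is fixed at -6.
Z_3 = Z_2·Z_1  [with Z_2=0, Z_1=4]  = 0
Z_5 = 2·Z_4 + 3·Z_2 - 2  [with Z_4=-6, Z_2=0]  = -14
Z_6 = min(Z_3, Z_5) - 5  [with Z_3=0, Z_5=-14]  = -19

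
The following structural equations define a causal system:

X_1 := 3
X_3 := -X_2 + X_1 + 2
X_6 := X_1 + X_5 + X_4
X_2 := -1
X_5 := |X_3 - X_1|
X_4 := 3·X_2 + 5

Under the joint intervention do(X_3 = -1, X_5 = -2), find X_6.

3

Setting X_3 = -1, X_5 = -2 by intervention discards those variables' equations.
X_4 = 3·X_2 + 5  [with X_2=-1]  = 2
X_6 = X_1 + X_5 + X_4  [with X_1=3, X_5=-2, X_4=2]  = 3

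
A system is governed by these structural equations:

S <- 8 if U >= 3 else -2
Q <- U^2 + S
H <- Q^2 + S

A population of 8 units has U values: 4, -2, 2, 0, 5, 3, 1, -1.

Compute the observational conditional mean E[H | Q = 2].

E[H|Q=2] averages over only the 2 units with Q=2 (U = -2, 2): H = 2, 2, mean 2.

2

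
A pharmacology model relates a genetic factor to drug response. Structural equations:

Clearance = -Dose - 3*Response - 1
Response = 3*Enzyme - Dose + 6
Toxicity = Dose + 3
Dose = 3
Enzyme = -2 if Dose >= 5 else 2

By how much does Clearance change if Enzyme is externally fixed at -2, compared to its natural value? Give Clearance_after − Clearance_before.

36

do(Enzyme=-2) replaces the equation Enzyme = -2 if Dose >= 5 else 2 with the constant Enzyme = -2.
Response = 3*Enzyme - Dose + 6  [with Enzyme=-2, Dose=3]  = -3
Clearance = -Dose - 3*Response - 1  [with Dose=3, Response=-3]  = 5
Without intervention: Enzyme = -2 if Dose >= 5 else 2  [with Dose=3]  = 2; Response = 3*Enzyme - Dose + 6  [with Enzyme=2, Dose=3]  = 9; Clearance = -Dose - 3*Response - 1  [with Dose=3, Response=9]  = -31.
Change = 5 − (-31) = 36.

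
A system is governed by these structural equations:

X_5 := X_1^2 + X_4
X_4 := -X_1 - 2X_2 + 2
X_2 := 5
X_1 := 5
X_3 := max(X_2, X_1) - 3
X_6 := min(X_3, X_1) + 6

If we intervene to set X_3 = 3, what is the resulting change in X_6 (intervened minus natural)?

The intervention breaks the incoming arrows to X_3: X_3 := max(X_2, X_1) - 3 no longer applies, and X_3 = 3.
X_6 = min(X_3, X_1) + 6  [with X_3=3, X_1=5]  = 9
Without intervention: X_3 = max(X_2, X_1) - 3  [with X_2=5, X_1=5]  = 2; X_6 = min(X_3, X_1) + 6  [with X_3=2, X_1=5]  = 8.
Change = 9 − 8 = 1.

1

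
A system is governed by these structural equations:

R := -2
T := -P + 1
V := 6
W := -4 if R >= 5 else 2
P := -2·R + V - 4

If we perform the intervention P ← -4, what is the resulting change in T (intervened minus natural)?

10

do(P=-4) replaces the equation P := -2·R + V - 4 with the constant P = -4.
T = -P + 1  [with P=-4]  = 5
Without intervention: P = -2·R + V - 4  [with R=-2, V=6]  = 6; T = -P + 1  [with P=6]  = -5.
Change = 5 − (-5) = 10.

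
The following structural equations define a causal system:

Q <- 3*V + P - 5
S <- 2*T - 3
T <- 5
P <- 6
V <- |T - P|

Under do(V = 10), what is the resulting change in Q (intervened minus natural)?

do(V=10) replaces the equation V <- |T - P| with the constant V = 10.
Q = 3*V + P - 5  [with V=10, P=6]  = 31
Without intervention: V = |T - P|  [with T=5, P=6]  = 1; Q = 3*V + P - 5  [with V=1, P=6]  = 4.
Change = 31 − 4 = 27.

27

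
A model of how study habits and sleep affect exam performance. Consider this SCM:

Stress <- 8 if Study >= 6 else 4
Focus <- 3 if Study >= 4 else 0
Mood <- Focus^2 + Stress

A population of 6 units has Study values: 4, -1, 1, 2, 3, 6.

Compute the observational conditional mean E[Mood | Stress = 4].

5.8

Conditioning on Stress=4 selects the 5 unit(s) with Study ∈ {4, -1, 1, 2, 3}. Their Mood values: 13, 4, 4, 4, 4. Mean = 5.8.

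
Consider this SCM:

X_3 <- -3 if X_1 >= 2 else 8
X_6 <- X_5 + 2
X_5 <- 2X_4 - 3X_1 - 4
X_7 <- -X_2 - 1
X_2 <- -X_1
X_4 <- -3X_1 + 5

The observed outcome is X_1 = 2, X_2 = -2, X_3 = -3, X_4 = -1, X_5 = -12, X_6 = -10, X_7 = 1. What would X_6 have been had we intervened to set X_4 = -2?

Under do(X_4=-2), the mechanism X_4 <- -3X_1 + 5 is discarded; X_4 is fixed at -2.
X_5 = 2X_4 - 3X_1 - 4  [with X_4=-2, X_1=2]  = -14
X_6 = X_5 + 2  [with X_5=-14]  = -12

-12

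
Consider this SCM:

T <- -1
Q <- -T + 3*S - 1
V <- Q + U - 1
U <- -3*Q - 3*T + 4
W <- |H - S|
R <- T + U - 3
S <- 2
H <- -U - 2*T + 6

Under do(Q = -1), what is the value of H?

-2

The intervention breaks the incoming arrows to Q: Q <- -T + 3*S - 1 no longer applies, and Q = -1.
U = -3*Q - 3*T + 4  [with Q=-1, T=-1]  = 10
H = -U - 2*T + 6  [with U=10, T=-1]  = -2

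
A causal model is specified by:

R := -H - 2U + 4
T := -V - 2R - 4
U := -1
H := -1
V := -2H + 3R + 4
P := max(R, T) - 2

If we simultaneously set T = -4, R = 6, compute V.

24

Under do(T = -4, R = 6), each intervened variable's structural equation is replaced by its fixed value.
V = -2H + 3R + 4  [with H=-1, R=6]  = 24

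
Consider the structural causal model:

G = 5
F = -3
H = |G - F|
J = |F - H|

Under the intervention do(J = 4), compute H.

Under do(J=4), the mechanism J = |F - H| is discarded; J is fixed at 4.
Since H is not a descendant of the intervened variable, it is unaffected.
H = |G - F|  [with G=5, F=-3]  = 8

8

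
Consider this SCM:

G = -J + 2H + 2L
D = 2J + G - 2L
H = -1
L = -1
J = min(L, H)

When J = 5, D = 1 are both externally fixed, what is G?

-9

The joint intervention fixes J = 5, D = 1, removing each variable's own equation.
G = -J + 2H + 2L  [with J=5, H=-1, L=-1]  = -9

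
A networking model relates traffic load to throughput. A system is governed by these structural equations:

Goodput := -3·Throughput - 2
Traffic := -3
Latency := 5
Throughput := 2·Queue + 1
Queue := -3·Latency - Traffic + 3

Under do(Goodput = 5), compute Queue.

do(Goodput=5) replaces the equation Goodput := -3·Throughput - 2 with the constant Goodput = 5.
Queue is not downstream of the intervention, so its value is determined by the original equations.
Queue = -3·Latency - Traffic + 3  [with Latency=5, Traffic=-3]  = -9

-9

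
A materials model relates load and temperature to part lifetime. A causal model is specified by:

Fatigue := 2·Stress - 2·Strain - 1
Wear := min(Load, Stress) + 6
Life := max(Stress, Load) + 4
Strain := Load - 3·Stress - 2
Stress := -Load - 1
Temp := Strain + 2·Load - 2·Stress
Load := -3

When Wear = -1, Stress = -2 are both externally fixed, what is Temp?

-1

Setting Wear = -1, Stress = -2 by intervention discards those variables' equations.
Strain = Load - 3·Stress - 2  [with Load=-3, Stress=-2]  = 1
Temp = Strain + 2·Load - 2·Stress  [with Strain=1, Load=-3, Stress=-2]  = -1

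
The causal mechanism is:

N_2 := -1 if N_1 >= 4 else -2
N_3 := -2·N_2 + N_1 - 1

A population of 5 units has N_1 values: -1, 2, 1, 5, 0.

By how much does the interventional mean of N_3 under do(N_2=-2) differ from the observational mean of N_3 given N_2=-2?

0.9

The intervention sets N_2=-2 in all 5 units regardless of N_1. Recomputing N_3 per unit gives 2, 5, 4, 8, 3; average 4.4.
Observing N_2=-2 restricts to units where N_2's equation naturally yields -2: N_1 ∈ {-1, 2, 1, 0}. In that subpopulation N_3 = 2, 5, 4, 3, mean 3.5.
Difference = 4.4 − 3.5 = 0.9.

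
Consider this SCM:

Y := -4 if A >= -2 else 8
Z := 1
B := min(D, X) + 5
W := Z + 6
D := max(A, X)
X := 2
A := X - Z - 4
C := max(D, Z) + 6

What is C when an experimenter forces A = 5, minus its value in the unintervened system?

The intervention breaks the incoming arrows to A: A := X - Z - 4 no longer applies, and A = 5.
D = max(A, X)  [with A=5, X=2]  = 5
C = max(D, Z) + 6  [with D=5, Z=1]  = 11
Without intervention: A = X - Z - 4  [with X=2, Z=1]  = -3; D = max(A, X)  [with A=-3, X=2]  = 2; C = max(D, Z) + 6  [with D=2, Z=1]  = 8.
Change = 11 − 8 = 3.

3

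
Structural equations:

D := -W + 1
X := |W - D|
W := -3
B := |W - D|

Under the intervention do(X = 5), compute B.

7

The intervention breaks the incoming arrows to X: X := |W - D| no longer applies, and X = 5.
B is not downstream of the intervention, so its value is determined by the original equations.
D = -W + 1  [with W=-3]  = 4
B = |W - D|  [with W=-3, D=4]  = 7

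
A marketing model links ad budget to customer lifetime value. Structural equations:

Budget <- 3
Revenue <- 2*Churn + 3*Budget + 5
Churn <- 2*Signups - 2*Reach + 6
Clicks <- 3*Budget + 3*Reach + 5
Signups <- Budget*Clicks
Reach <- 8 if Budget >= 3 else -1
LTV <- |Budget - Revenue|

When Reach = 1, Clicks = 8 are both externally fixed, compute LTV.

115

Under do(Reach = 1, Clicks = 8), each intervened variable's structural equation is replaced by its fixed value.
Signups = Budget*Clicks  [with Budget=3, Clicks=8]  = 24
Churn = 2*Signups - 2*Reach + 6  [with Signups=24, Reach=1]  = 52
Revenue = 2*Churn + 3*Budget + 5  [with Churn=52, Budget=3]  = 118
LTV = |Budget - Revenue|  [with Budget=3, Revenue=118]  = 115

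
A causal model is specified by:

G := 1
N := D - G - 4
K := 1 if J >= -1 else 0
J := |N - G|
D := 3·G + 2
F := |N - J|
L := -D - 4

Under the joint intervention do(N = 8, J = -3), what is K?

Under do(N = 8, J = -3), each intervened variable's structural equation is replaced by its fixed value.
K = 1 if J >= -1 else 0  [with J=-3]  = 0

0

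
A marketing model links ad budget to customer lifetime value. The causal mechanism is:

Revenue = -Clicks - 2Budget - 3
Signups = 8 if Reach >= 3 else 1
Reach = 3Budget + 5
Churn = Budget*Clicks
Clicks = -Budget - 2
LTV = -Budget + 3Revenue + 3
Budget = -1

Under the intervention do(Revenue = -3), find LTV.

-5

Intervening sets Revenue = -3 and removes its equation (Revenue = -Clicks - 2Budget - 3).
LTV = -Budget + 3Revenue + 3  [with Budget=-1, Revenue=-3]  = -5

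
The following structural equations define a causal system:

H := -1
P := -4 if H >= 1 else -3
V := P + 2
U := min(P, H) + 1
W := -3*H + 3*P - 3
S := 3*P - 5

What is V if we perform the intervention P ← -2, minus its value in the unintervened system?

1

Under do(P=-2), the mechanism P := -4 if H >= 1 else -3 is discarded; P is fixed at -2.
V = P + 2  [with P=-2]  = 0
Without intervention: P = -4 if H >= 1 else -3  [with H=-1]  = -3; V = P + 2  [with P=-3]  = -1.
Change = 0 − (-1) = 1.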